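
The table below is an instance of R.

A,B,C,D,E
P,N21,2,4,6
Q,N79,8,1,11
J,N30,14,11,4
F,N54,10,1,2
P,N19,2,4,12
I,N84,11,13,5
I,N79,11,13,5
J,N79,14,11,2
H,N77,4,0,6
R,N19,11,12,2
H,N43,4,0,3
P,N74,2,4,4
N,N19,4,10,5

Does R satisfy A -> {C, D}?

A=P: 3 rows → {C,D} = (2, 4), (2, 4), (2, 4) ✓
A=Q: 1 row → {C,D} = (8, 1) ✓
A=J: 2 rows → {C,D} = (14, 11), (14, 11) ✓
A=F: 1 row → {C,D} = (10, 1) ✓
A=I: 2 rows → {C,D} = (11, 13), (11, 13) ✓
A=H: 2 rows → {C,D} = (4, 0), (4, 0) ✓
A=R: 1 row → {C,D} = (11, 12) ✓
A=N: 1 row → {C,D} = (4, 10) ✓
Every A value is associated with a single {C, D} value, so A -> {C, D} holds.

Yes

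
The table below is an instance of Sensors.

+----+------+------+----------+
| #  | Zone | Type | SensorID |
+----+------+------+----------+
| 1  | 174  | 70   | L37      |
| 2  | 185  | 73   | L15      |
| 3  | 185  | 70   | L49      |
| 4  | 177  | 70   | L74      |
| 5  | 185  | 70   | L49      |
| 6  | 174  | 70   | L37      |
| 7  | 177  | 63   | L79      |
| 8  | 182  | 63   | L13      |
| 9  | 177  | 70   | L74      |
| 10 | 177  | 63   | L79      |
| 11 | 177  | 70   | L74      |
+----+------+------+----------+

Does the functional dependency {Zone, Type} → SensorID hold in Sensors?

Yes

(Zone=174, Type=70): rows 1, 6 → SensorID = L37, L37 ✓
(Zone=185, Type=73): row 2 → SensorID = L15 ✓
(Zone=185, Type=70): rows 3, 5 → SensorID = L49, L49 ✓
(Zone=177, Type=70): rows 4, 9, 11 → SensorID = L74, L74, L74 ✓
(Zone=177, Type=63): rows 7, 10 → SensorID = L79, L79 ✓
(Zone=182, Type=63): row 8 → SensorID = L13 ✓
Every {Zone, Type} value is associated with a single SensorID value, so {Zone, Type} → SensorID holds.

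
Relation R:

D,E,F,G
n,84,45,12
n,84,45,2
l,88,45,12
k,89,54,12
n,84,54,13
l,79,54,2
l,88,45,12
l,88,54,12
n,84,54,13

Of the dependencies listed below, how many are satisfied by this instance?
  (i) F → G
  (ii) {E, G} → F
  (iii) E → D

(i) F → G: F=45: 4 rows → G takes values {12, 2} — violation; F=54: 5 rows → G takes values {12, 13, 2} — violation — fails.
(ii) {E, G} → F: (E=88, G=12): 3 rows → F takes values {45, 54} — violation — fails.
(iii) E → D: every LHS value maps to a single RHS value — holds.
1 of the 3 dependencies holds.

1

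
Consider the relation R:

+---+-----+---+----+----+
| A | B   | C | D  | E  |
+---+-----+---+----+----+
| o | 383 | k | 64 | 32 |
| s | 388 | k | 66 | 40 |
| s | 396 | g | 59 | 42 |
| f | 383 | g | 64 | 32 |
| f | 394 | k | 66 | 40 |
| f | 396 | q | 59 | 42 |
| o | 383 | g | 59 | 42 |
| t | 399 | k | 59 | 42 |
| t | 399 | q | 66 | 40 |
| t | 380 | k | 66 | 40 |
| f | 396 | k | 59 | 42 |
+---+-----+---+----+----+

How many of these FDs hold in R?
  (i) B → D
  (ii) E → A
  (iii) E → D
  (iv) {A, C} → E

(i) B → D: B=383: 3 rows → D takes values {64, 59} — violation; B=399: 2 rows → D takes values {59, 66} — violation — fails.
(ii) E → A: E=32: 2 rows → A takes values {o, f} — violation; E=40: 4 rows → A takes values {s, f, t} — violation; E=42: 5 rows → A takes values {s, f, o, t} — violation — fails.
(iii) E → D: every LHS value maps to a single RHS value — holds.
(iv) {A, C} → E: (A=f, C=k): 2 rows → E takes values {40, 42} — violation; (A=t, C=k): 2 rows → E takes values {42, 40} — violation — fails.
1 of the 4 dependencies holds.

1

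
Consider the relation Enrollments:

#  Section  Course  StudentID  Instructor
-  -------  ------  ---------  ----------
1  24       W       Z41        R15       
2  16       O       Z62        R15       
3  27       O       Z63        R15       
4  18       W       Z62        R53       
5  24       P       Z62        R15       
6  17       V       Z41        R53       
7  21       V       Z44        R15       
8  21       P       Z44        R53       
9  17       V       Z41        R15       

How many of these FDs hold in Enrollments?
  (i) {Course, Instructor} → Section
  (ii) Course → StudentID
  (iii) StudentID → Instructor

0

(i) {Course, Instructor} → Section: (Course=O, Instructor=R15): rows 2, 3 → Section takes values {16, 27} — violation; (Course=V, Instructor=R15): rows 7, 9 → Section takes values {21, 17} — violation — fails.
(ii) Course → StudentID: Course=W: rows 1, 4 → StudentID takes values {Z41, Z62} — violation; Course=O: rows 2, 3 → StudentID takes values {Z62, Z63} — violation; Course=P: rows 5, 8 → StudentID takes values {Z62, Z44} — violation; Course=V: rows 6, 7, 9 → StudentID takes values {Z41, Z44} — violation — fails.
(iii) StudentID → Instructor: StudentID=Z41: rows 1, 6, 9 → Instructor takes values {R15, R53} — violation; StudentID=Z62: rows 2, 4, 5 → Instructor takes values {R15, R53} — violation; StudentID=Z44: rows 7, 8 → Instructor takes values {R15, R53} — violation — fails.
None of the 3 dependencies hold.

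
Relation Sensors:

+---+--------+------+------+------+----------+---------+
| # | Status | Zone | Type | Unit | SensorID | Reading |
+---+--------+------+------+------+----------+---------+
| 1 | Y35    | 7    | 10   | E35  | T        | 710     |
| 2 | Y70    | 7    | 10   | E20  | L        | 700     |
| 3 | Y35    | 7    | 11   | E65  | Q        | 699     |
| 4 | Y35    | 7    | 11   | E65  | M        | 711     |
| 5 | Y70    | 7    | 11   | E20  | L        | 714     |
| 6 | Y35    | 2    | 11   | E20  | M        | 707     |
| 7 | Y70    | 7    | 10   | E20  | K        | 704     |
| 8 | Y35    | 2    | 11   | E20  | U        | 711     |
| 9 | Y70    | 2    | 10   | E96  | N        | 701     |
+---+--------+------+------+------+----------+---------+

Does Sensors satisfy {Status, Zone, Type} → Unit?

(Status=Y35, Zone=7, Type=10): row 1 → Unit = E35 ✓
(Status=Y70, Zone=7, Type=10): rows 2, 7 → Unit = E20, E20 ✓
(Status=Y35, Zone=7, Type=11): rows 3, 4 → Unit = E65, E65 ✓
(Status=Y70, Zone=7, Type=11): row 5 → Unit = E20 ✓
(Status=Y35, Zone=2, Type=11): rows 6, 8 → Unit = E20, E20 ✓
(Status=Y70, Zone=2, Type=10): row 9 → Unit = E96 ✓
Every {Status, Zone, Type} value is associated with a single Unit value, so {Status, Zone, Type} → Unit holds.

Yes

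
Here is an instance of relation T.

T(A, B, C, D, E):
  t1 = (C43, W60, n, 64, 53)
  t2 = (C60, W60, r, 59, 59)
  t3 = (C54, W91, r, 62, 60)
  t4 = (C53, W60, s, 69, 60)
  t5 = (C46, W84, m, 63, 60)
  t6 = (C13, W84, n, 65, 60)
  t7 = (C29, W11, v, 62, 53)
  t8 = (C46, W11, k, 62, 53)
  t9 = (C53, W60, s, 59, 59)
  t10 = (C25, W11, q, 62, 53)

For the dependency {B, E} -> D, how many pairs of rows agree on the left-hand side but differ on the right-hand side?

(B=W60, E=59): all 2 rows agree on D — 0 pairs.
(B=W84, E=60): violating pairs (5,6) — 1 pair.
(B=W11, E=53): all 3 rows agree on D — 0 pairs.

1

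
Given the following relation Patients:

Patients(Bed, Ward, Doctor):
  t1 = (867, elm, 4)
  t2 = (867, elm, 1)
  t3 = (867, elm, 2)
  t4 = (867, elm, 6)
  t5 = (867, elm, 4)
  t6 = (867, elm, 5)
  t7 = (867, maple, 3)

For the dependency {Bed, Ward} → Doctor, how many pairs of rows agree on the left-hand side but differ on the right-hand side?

(Bed=867, Ward=elm): violating pairs (1,2), (1,3), (1,4), (1,6), (2,3), (2,4), (2,5), (2,6), (3,4), (3,5), (3,6), (4,5), (4,6), (5,6) — 14 pairs.

14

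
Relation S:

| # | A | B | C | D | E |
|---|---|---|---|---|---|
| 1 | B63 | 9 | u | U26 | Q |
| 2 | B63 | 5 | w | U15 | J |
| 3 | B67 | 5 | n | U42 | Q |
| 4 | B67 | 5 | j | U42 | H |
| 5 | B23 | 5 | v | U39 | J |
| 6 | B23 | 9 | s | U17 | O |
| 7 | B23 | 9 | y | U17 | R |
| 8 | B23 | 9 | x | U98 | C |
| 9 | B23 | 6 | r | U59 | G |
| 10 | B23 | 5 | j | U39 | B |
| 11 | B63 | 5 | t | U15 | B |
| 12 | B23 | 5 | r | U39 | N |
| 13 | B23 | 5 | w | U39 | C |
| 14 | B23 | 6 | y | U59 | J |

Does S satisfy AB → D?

(A=B63, B=9): row 1 → D = U26 ✓
(A=B63, B=5): rows 2, 11 → D = U15, U15 ✓
(A=B67, B=5): rows 3, 4 → D = U42, U42 ✓
(A=B23, B=5): rows 5, 10, 12, 13 → D = U39, U39, U39, U39 ✓
(A=B23, B=9): rows 6, 7, 8 → D takes values {U17, U98} — violation
(A=B23, B=6): rows 9, 14 → D = U59, U59 ✓
Two rows agree on AB but differ on D, so AB → D does not hold.

No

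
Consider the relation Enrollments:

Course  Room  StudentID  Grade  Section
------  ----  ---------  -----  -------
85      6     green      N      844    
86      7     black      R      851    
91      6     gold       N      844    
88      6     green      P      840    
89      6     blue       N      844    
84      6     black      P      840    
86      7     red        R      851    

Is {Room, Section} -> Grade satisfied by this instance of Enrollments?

(Room=6, Section=844): 3 rows → Grade = N, N, N ✓
(Room=7, Section=851): 2 rows → Grade = R, R ✓
(Room=6, Section=840): 2 rows → Grade = P, P ✓
Every {Room, Section} value is associated with a single Grade value, so {Room, Section} -> Grade holds.

Yes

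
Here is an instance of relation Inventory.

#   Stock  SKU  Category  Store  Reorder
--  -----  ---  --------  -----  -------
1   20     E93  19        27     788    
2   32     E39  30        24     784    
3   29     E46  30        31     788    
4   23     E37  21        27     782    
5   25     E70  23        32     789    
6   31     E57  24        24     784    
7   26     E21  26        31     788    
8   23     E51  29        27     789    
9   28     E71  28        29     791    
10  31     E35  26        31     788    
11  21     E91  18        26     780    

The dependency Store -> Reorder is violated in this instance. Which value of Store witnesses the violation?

Store=27: rows 1, 4, 8 → Reorder takes values {788, 782, 789} — violation
Store=24: rows 2, 6 → Reorder = 784, 784 ✓
Store=31: rows 3, 7, 10 → Reorder = 788, 788, 788 ✓
Store=32: row 5 → Reorder = 789 ✓
Store=29: row 9 → Reorder = 791 ✓
Store=26: row 11 → Reorder = 780 ✓
The only Store value with inconsistent Reorder is Store=27.

27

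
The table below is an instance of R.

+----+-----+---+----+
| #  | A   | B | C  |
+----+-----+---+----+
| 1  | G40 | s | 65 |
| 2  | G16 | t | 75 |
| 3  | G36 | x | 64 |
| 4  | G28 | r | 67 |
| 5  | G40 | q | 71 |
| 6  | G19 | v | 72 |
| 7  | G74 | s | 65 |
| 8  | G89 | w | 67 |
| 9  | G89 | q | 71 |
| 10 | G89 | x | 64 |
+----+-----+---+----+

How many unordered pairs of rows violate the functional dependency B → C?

0

B=s: all 2 rows agree on C — 0 pairs.
B=x: all 2 rows agree on C — 0 pairs.
B=q: all 2 rows agree on C — 0 pairs.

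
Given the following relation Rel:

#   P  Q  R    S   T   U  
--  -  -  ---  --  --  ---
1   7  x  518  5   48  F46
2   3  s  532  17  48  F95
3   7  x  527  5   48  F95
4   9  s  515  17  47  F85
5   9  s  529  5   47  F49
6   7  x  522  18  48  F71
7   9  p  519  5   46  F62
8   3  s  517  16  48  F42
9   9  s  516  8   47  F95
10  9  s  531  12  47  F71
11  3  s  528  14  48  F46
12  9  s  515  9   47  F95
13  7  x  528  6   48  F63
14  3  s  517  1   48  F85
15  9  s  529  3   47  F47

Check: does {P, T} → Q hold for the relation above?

(P=7, T=48): rows 1, 3, 6, 13 → Q = x, x, x, x ✓
(P=3, T=48): rows 2, 8, 11, 14 → Q = s, s, s, s ✓
(P=9, T=47): rows 4, 5, 9, 10, 12, 15 → Q = s, s, s, s, s, s ✓
(P=9, T=46): row 7 → Q = p ✓
Every {P, T} value is associated with a single Q value, so {P, T} → Q holds.

Yes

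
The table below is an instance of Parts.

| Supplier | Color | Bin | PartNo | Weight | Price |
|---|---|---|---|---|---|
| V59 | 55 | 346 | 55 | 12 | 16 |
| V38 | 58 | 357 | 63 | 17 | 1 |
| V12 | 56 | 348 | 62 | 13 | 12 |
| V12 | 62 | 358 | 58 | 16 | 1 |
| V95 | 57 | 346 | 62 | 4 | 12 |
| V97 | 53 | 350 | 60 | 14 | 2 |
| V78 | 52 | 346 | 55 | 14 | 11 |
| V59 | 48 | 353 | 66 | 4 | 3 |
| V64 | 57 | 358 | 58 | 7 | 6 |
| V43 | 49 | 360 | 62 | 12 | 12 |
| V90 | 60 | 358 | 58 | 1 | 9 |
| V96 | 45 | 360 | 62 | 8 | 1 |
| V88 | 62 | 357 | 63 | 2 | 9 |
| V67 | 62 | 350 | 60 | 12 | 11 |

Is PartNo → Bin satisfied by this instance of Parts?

No

PartNo=55: 2 rows → Bin = 346, 346 ✓
PartNo=63: 2 rows → Bin = 357, 357 ✓
PartNo=62: 4 rows → Bin takes values {348, 346, 360} — violation
PartNo=58: 3 rows → Bin = 358, 358, 358 ✓
PartNo=60: 2 rows → Bin = 350, 350 ✓
PartNo=66: 1 row → Bin = 353 ✓
Two rows agree on PartNo but differ on Bin, so PartNo → Bin does not hold.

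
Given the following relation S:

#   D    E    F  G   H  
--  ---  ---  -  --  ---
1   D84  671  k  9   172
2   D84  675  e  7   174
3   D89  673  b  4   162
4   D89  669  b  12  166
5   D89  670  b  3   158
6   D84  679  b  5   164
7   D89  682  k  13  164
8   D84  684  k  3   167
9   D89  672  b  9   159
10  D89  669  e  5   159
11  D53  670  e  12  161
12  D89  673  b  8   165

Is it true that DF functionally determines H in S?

No

(D=D84, F=k): rows 1, 8 → H takes values {172, 167} — violation
(D=D84, F=e): row 2 → H = 174 ✓
(D=D89, F=b): rows 3, 4, 5, 9, 12 → H takes values {162, 166, 158, 159, 165} — violation
(D=D84, F=b): row 6 → H = 164 ✓
(D=D89, F=k): row 7 → H = 164 ✓
(D=D89, F=e): row 10 → H = 159 ✓
(D=D53, F=e): row 11 → H = 161 ✓
Two rows agree on DF but differ on H, so DF -> H does not hold.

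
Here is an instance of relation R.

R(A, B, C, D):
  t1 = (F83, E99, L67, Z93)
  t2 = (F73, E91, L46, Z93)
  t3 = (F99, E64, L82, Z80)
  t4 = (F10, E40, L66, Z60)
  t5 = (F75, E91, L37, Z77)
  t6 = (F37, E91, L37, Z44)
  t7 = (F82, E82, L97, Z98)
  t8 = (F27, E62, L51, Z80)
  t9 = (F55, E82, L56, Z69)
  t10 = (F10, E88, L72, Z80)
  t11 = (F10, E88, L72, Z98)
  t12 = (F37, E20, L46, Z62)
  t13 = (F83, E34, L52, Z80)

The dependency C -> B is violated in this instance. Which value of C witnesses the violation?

L46

C=L67: row 1 → B = E99 ✓
C=L46: rows 2, 12 → B takes values {E91, E20} — violation
C=L82: row 3 → B = E64 ✓
C=L66: row 4 → B = E40 ✓
C=L37: rows 5, 6 → B = E91, E91 ✓
C=L97: row 7 → B = E82 ✓
C=L51: row 8 → B = E62 ✓
C=L56: row 9 → B = E82 ✓
C=L72: rows 10, 11 → B = E88, E88 ✓
C=L52: row 13 → B = E34 ✓
The only C value with inconsistent B is C=L46.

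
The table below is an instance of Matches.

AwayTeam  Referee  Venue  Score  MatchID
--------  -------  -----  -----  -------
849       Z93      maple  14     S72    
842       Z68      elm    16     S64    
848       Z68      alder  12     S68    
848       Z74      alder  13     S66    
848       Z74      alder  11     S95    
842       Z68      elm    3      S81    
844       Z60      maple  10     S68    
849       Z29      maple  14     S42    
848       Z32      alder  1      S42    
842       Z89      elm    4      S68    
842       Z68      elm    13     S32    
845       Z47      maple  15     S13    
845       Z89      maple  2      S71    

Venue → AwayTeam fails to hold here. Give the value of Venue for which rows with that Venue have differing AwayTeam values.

Venue=maple: 5 rows → AwayTeam takes values {849, 844, 845} — violation
Venue=elm: 4 rows → AwayTeam = 842, 842, 842, 842 ✓
Venue=alder: 4 rows → AwayTeam = 848, 848, 848, 848 ✓
The only Venue value with inconsistent AwayTeam is Venue=maple.

maple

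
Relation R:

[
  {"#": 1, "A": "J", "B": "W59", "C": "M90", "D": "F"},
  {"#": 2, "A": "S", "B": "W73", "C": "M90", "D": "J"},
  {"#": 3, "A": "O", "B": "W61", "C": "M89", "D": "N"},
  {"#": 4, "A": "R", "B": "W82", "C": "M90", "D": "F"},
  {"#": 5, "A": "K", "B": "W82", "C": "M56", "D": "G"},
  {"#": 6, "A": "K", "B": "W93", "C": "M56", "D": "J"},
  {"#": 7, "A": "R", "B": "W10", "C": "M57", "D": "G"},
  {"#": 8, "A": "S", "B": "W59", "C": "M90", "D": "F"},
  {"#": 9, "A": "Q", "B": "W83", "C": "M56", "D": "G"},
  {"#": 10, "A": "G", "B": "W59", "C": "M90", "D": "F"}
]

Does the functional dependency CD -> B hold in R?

No

(C=M90, D=F): rows 1, 4, 8, 10 → B takes values {W59, W82} — violation
(C=M90, D=J): row 2 → B = W73 ✓
(C=M89, D=N): row 3 → B = W61 ✓
(C=M56, D=G): rows 5, 9 → B takes values {W82, W83} — violation
(C=M56, D=J): row 6 → B = W93 ✓
(C=M57, D=G): row 7 → B = W10 ✓
Two rows agree on CD but differ on B, so CD -> B does not hold.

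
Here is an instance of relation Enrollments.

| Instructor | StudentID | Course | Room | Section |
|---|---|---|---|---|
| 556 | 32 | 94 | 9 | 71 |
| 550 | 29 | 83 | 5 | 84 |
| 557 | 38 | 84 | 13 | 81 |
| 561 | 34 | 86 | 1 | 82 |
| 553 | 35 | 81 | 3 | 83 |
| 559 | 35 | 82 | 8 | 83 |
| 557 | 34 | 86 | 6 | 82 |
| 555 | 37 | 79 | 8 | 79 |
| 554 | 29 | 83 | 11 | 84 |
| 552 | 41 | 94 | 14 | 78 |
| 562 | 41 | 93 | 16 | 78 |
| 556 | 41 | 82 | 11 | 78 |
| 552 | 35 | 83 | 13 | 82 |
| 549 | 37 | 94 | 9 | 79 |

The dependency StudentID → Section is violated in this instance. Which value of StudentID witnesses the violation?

StudentID=32: 1 row → Section = 71 ✓
StudentID=29: 2 rows → Section = 84, 84 ✓
StudentID=38: 1 row → Section = 81 ✓
StudentID=34: 2 rows → Section = 82, 82 ✓
StudentID=35: 3 rows → Section takes values {83, 82} — violation
StudentID=37: 2 rows → Section = 79, 79 ✓
StudentID=41: 3 rows → Section = 78, 78, 78 ✓
The only StudentID value with inconsistent Section is StudentID=35.

35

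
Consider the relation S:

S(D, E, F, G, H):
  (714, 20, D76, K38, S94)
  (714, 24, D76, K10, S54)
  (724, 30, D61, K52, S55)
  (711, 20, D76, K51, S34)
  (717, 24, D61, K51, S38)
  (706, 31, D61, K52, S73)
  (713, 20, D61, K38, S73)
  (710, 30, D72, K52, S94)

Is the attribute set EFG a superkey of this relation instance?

All 8 rows have distinct EFG values, so EFG → (all attributes) holds and EFG is a superkey.

Yes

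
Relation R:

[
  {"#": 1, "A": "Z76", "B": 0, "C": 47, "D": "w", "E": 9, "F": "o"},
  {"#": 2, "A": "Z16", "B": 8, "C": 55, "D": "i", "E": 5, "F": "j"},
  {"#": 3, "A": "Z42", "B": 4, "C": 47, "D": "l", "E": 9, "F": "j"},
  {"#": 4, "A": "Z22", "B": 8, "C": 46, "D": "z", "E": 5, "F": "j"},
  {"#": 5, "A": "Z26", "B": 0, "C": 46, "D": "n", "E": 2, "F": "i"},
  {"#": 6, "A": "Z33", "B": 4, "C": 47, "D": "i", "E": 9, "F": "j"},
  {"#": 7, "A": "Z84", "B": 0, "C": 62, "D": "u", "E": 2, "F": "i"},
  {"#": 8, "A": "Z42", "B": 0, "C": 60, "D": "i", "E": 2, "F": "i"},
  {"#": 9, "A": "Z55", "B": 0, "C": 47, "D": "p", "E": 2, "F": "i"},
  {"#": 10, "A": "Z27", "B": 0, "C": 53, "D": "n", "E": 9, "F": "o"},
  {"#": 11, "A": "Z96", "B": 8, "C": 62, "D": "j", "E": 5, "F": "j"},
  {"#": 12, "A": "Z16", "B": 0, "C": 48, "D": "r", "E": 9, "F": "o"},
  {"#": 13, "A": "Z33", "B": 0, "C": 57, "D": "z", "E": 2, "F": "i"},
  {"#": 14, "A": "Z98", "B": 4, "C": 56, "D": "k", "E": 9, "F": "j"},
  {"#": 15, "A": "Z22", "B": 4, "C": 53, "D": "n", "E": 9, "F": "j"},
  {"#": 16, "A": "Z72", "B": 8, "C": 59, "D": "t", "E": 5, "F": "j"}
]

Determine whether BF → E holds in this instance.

Yes

(B=0, F=o): rows 1, 10, 12 → E = 9, 9, 9 ✓
(B=8, F=j): rows 2, 4, 11, 16 → E = 5, 5, 5, 5 ✓
(B=4, F=j): rows 3, 6, 14, 15 → E = 9, 9, 9, 9 ✓
(B=0, F=i): rows 5, 7, 8, 9, 13 → E = 2, 2, 2, 2, 2 ✓
Every BF value is associated with a single E value, so BF → E holds.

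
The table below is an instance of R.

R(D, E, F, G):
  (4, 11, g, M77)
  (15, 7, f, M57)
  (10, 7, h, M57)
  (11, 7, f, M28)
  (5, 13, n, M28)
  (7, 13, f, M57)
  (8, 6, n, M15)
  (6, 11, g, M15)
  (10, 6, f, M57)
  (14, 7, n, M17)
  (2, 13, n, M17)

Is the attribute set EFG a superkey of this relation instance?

Yes

All 11 rows have distinct EFG values, so EFG → (all attributes) holds and EFG is a superkey.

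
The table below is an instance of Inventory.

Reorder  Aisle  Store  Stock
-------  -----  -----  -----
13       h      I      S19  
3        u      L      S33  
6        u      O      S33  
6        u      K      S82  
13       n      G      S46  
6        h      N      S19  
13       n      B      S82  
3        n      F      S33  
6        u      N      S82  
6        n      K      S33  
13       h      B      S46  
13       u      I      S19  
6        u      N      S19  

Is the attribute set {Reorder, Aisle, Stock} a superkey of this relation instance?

No

Two distinct rows share (Reorder=6, Aisle=u, Stock=S82), so {Reorder, Aisle, Stock} does not determine every attribute — not a superkey.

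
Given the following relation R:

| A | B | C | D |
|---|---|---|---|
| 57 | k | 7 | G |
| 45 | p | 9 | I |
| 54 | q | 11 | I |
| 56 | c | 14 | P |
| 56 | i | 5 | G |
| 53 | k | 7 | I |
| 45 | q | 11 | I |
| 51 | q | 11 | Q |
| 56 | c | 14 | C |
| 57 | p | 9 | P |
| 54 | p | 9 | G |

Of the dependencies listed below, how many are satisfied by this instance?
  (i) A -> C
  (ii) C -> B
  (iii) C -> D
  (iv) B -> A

1

(i) A -> C: A=57: 2 rows → C takes values {7, 9} — violation; A=45: 2 rows → C takes values {9, 11} — violation; A=54: 2 rows → C takes values {11, 9} — violation; A=56: 3 rows → C takes values {14, 5} — violation — fails.
(ii) C -> B: every LHS value maps to a single RHS value — holds.
(iii) C -> D: C=7: 2 rows → D takes values {G, I} — violation; C=9: 3 rows → D takes values {I, P, G} — violation; C=11: 3 rows → D takes values {I, Q} — violation; C=14: 2 rows → D takes values {P, C} — violation — fails.
(iv) B -> A: B=k: 2 rows → A takes values {57, 53} — violation; B=p: 3 rows → A takes values {45, 57, 54} — violation; B=q: 3 rows → A takes values {54, 45, 51} — violation — fails.
1 of the 4 dependencies holds.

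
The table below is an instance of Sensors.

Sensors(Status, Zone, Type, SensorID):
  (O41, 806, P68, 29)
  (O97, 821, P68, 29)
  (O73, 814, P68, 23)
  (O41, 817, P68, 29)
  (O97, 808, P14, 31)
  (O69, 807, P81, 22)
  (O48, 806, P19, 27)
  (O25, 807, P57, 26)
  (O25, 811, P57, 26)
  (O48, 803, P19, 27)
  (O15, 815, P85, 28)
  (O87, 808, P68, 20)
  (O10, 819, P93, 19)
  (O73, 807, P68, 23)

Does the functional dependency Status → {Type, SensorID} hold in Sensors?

Status=O41: 2 rows → {Type,SensorID} = (P68, 29), (P68, 29) ✓
Status=O97: 2 rows → {Type,SensorID} takes values {(P68, 29), (P14, 31)} — violation
Status=O73: 2 rows → {Type,SensorID} = (P68, 23), (P68, 23) ✓
Status=O69: 1 row → {Type,SensorID} = (P81, 22) ✓
Status=O48: 2 rows → {Type,SensorID} = (P19, 27), (P19, 27) ✓
Status=O25: 2 rows → {Type,SensorID} = (P57, 26), (P57, 26) ✓
Status=O15: 1 row → {Type,SensorID} = (P85, 28) ✓
Status=O87: 1 row → {Type,SensorID} = (P68, 20) ✓
Status=O10: 1 row → {Type,SensorID} = (P93, 19) ✓
Two rows agree on Status but differ on {Type, SensorID}, so Status → {Type, SensorID} does not hold.

No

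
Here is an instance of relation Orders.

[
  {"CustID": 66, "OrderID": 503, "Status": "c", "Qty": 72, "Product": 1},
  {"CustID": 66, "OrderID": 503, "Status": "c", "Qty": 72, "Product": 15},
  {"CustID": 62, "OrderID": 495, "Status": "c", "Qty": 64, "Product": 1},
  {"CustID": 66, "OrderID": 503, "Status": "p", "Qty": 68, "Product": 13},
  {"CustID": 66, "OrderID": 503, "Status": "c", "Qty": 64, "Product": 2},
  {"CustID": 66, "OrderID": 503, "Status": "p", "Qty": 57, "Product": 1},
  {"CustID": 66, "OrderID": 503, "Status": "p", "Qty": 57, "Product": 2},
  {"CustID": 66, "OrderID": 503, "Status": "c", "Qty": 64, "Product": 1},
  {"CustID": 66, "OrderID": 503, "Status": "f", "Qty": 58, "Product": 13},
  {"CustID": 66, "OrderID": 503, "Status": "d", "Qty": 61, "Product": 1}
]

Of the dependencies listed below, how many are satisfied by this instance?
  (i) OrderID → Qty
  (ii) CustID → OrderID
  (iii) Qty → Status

2

(i) OrderID → Qty: OrderID=503: 9 rows → Qty takes values {72, 68, 64, 57, 58, 61} — violation — fails.
(ii) CustID → OrderID: every LHS value maps to a single RHS value — holds.
(iii) Qty → Status: every LHS value maps to a single RHS value — holds.
2 of the 3 dependencies hold.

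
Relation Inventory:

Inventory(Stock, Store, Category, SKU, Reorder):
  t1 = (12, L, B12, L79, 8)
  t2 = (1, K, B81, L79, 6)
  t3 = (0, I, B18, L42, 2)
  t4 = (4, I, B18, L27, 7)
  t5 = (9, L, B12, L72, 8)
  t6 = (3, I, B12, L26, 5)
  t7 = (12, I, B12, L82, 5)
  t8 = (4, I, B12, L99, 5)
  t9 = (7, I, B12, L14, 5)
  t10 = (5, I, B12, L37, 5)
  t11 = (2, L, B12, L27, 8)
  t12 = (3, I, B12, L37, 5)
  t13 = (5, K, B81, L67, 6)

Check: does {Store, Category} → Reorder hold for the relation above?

No

(Store=L, Category=B12): rows 1, 5, 11 → Reorder = 8, 8, 8 ✓
(Store=K, Category=B81): rows 2, 13 → Reorder = 6, 6 ✓
(Store=I, Category=B18): rows 3, 4 → Reorder takes values {2, 7} — violation
(Store=I, Category=B12): rows 6, 7, 8, 9, 10, 12 → Reorder = 5, 5, 5, 5, 5, 5 ✓
Two rows agree on {Store, Category} but differ on Reorder, so {Store, Category} → Reorder does not hold.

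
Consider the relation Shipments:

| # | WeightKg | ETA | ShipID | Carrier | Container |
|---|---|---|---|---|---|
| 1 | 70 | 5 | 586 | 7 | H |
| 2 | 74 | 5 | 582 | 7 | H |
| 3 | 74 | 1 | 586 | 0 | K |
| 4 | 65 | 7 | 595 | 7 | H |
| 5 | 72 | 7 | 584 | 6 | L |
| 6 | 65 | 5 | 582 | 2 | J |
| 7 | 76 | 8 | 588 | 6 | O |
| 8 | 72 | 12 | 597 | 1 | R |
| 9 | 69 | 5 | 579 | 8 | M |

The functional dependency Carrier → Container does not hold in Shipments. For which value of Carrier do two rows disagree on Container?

Carrier=7: rows 1, 2, 4 → Container = H, H, H ✓
Carrier=0: row 3 → Container = K ✓
Carrier=6: rows 5, 7 → Container takes values {L, O} — violation
Carrier=2: row 6 → Container = J ✓
Carrier=1: row 8 → Container = R ✓
Carrier=8: row 9 → Container = M ✓
The only Carrier value with inconsistent Container is Carrier=6.

6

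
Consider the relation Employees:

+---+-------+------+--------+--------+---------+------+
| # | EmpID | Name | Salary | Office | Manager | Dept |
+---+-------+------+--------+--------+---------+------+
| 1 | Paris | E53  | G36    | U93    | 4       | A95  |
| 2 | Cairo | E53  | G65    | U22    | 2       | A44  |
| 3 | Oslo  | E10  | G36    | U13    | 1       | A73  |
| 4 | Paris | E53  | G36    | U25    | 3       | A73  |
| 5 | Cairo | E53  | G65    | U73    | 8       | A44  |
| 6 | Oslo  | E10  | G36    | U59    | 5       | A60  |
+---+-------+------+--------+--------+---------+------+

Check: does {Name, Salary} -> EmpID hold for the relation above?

(Name=E53, Salary=G36): rows 1, 4 → EmpID = Paris, Paris ✓
(Name=E53, Salary=G65): rows 2, 5 → EmpID = Cairo, Cairo ✓
(Name=E10, Salary=G36): rows 3, 6 → EmpID = Oslo, Oslo ✓
Every {Name, Salary} value is associated with a single EmpID value, so {Name, Salary} -> EmpID holds.

Yes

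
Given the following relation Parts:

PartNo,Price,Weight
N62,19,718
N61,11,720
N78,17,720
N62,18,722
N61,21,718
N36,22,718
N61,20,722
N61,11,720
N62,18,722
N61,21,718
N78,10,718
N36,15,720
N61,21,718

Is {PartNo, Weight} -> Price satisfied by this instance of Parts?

Yes

(PartNo=N62, Weight=718): 1 row → Price = 19 ✓
(PartNo=N61, Weight=720): 2 rows → Price = 11, 11 ✓
(PartNo=N78, Weight=720): 1 row → Price = 17 ✓
(PartNo=N62, Weight=722): 2 rows → Price = 18, 18 ✓
(PartNo=N61, Weight=718): 3 rows → Price = 21, 21, 21 ✓
(PartNo=N36, Weight=718): 1 row → Price = 22 ✓
(PartNo=N61, Weight=722): 1 row → Price = 20 ✓
(PartNo=N78, Weight=718): 1 row → Price = 10 ✓
(PartNo=N36, Weight=720): 1 row → Price = 15 ✓
Every {PartNo, Weight} value is associated with a single Price value, so {PartNo, Weight} -> Price holds.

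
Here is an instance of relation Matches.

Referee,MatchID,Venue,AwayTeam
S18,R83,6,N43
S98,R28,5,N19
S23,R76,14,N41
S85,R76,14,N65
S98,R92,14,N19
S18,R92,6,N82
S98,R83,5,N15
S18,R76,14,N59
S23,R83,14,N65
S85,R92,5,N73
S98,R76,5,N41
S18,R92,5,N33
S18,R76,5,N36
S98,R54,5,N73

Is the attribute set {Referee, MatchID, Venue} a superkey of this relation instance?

All 14 rows have distinct {Referee, MatchID, Venue} values, so {Referee, MatchID, Venue} → (all attributes) holds and {Referee, MatchID, Venue} is a superkey.

Yes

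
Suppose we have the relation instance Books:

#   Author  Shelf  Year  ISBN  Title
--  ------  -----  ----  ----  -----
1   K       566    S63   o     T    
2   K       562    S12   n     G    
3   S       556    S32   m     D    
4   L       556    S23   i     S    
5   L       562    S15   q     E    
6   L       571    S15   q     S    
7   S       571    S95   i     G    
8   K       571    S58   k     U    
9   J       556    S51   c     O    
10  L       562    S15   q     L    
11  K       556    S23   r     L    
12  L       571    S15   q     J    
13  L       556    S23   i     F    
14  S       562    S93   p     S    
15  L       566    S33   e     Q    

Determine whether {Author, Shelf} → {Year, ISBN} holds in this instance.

Yes

(Author=K, Shelf=566): row 1 → {Year,ISBN} = (S63, o) ✓
(Author=K, Shelf=562): row 2 → {Year,ISBN} = (S12, n) ✓
(Author=S, Shelf=556): row 3 → {Year,ISBN} = (S32, m) ✓
(Author=L, Shelf=556): rows 4, 13 → {Year,ISBN} = (S23, i), (S23, i) ✓
(Author=L, Shelf=562): rows 5, 10 → {Year,ISBN} = (S15, q), (S15, q) ✓
(Author=L, Shelf=571): rows 6, 12 → {Year,ISBN} = (S15, q), (S15, q) ✓
(Author=S, Shelf=571): row 7 → {Year,ISBN} = (S95, i) ✓
(Author=K, Shelf=571): row 8 → {Year,ISBN} = (S58, k) ✓
(Author=J, Shelf=556): row 9 → {Year,ISBN} = (S51, c) ✓
(Author=K, Shelf=556): row 11 → {Year,ISBN} = (S23, r) ✓
(Author=S, Shelf=562): row 14 → {Year,ISBN} = (S93, p) ✓
(Author=L, Shelf=566): row 15 → {Year,ISBN} = (S33, e) ✓
Every {Author, Shelf} value is associated with a single {Year, ISBN} value, so {Author, Shelf} → {Year, ISBN} holds.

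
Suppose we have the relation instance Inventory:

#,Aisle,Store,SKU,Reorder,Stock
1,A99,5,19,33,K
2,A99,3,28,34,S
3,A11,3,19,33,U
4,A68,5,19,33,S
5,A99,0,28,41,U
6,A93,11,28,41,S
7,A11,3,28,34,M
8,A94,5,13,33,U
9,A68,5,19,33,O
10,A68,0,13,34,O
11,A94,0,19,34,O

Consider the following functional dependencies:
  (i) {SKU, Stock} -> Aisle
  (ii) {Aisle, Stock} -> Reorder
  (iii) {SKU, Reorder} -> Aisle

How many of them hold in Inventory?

0

(i) {SKU, Stock} -> Aisle: (SKU=28, Stock=S): rows 2, 6 → Aisle takes values {A99, A93} — violation; (SKU=19, Stock=O): rows 9, 11 → Aisle takes values {A68, A94} — violation — fails.
(ii) {Aisle, Stock} -> Reorder: (Aisle=A68, Stock=O): rows 9, 10 → Reorder takes values {33, 34} — violation — fails.
(iii) {SKU, Reorder} -> Aisle: (SKU=19, Reorder=33): rows 1, 3, 4, 9 → Aisle takes values {A99, A11, A68} — violation; (SKU=28, Reorder=34): rows 2, 7 → Aisle takes values {A99, A11} — violation; (SKU=28, Reorder=41): rows 5, 6 → Aisle takes values {A99, A93} — violation — fails.
None of the 3 dependencies hold.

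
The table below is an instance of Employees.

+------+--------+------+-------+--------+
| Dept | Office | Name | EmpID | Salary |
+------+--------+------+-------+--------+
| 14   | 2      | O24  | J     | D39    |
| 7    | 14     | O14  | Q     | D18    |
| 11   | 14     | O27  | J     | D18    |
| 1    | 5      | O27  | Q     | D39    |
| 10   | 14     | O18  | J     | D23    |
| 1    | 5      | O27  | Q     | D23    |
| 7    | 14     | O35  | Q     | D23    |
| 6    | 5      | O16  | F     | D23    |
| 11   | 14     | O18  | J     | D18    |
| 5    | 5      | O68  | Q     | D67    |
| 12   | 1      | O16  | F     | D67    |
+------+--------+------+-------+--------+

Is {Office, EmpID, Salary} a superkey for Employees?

Two distinct rows share (Office=14, EmpID=J, Salary=D18), so {Office, EmpID, Salary} does not determine every attribute — not a superkey.

No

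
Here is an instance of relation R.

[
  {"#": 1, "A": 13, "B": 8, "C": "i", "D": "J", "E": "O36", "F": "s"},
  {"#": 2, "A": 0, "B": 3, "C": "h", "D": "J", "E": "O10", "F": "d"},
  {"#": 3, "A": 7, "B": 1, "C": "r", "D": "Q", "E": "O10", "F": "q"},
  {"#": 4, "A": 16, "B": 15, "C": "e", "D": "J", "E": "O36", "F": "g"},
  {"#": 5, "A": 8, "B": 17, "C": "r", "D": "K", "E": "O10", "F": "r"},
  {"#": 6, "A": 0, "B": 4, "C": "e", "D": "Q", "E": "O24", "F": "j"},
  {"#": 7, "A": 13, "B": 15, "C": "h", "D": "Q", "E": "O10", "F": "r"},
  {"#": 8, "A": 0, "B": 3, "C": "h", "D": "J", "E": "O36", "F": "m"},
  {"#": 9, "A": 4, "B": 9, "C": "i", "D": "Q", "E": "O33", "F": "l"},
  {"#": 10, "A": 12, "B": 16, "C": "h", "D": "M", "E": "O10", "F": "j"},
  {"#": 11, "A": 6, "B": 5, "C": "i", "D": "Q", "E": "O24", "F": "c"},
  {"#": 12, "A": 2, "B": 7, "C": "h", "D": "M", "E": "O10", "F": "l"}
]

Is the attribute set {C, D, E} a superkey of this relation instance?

No

Rows 10 and 12 have the same {C, D, E} value (C=h, D=M, E=O10) but are distinct tuples, so {C, D, E} does not determine every attribute — not a superkey.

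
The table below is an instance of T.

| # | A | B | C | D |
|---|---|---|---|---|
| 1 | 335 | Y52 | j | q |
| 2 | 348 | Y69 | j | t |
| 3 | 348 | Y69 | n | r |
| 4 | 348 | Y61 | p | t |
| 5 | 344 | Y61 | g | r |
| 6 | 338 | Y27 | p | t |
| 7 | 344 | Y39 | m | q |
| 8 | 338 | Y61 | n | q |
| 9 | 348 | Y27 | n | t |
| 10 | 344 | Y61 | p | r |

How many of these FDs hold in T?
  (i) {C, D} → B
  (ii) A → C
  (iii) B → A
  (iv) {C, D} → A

0

(i) {C, D} → B: (C=p, D=t): rows 4, 6 → B takes values {Y61, Y27} — violation — fails.
(ii) A → C: A=348: rows 2, 3, 4, 9 → C takes values {j, n, p} — violation; A=344: rows 5, 7, 10 → C takes values {g, m, p} — violation; A=338: rows 6, 8 → C takes values {p, n} — violation — fails.
(iii) B → A: B=Y61: rows 4, 5, 8, 10 → A takes values {348, 344, 338} — violation; B=Y27: rows 6, 9 → A takes values {338, 348} — violation — fails.
(iv) {C, D} → A: (C=p, D=t): rows 4, 6 → A takes values {348, 338} — violation — fails.
None of the 4 dependencies hold.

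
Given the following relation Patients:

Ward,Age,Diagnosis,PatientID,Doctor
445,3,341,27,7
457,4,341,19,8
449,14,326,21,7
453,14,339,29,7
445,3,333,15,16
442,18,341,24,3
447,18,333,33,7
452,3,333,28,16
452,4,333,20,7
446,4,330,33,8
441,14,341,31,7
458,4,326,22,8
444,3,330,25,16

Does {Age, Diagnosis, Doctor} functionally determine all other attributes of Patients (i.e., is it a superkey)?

No

Two distinct rows share (Age=3, Diagnosis=333, Doctor=16), so {Age, Diagnosis, Doctor} does not determine every attribute — not a superkey.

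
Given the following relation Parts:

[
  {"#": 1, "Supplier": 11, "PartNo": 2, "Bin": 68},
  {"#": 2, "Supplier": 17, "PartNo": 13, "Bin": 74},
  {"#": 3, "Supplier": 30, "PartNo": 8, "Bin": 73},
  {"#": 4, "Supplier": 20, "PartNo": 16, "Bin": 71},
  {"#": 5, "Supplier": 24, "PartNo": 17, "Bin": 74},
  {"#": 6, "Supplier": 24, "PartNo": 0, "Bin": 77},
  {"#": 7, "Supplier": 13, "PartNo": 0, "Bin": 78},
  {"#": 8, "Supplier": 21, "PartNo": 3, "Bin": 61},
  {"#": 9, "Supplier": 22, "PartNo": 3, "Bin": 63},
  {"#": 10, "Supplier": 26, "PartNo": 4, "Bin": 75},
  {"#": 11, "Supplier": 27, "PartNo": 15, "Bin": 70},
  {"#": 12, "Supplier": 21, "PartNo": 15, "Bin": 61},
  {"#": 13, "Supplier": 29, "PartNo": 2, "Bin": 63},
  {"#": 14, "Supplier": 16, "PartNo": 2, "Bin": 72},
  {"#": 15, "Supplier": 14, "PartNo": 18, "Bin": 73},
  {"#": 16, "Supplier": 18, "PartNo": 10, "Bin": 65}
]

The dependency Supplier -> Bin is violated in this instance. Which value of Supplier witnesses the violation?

Supplier=11: row 1 → Bin = 68 ✓
Supplier=17: row 2 → Bin = 74 ✓
Supplier=30: row 3 → Bin = 73 ✓
Supplier=20: row 4 → Bin = 71 ✓
Supplier=24: rows 5, 6 → Bin takes values {74, 77} — violation
Supplier=13: row 7 → Bin = 78 ✓
Supplier=21: rows 8, 12 → Bin = 61, 61 ✓
Supplier=22: row 9 → Bin = 63 ✓
Supplier=26: row 10 → Bin = 75 ✓
Supplier=27: row 11 → Bin = 70 ✓
Supplier=29: row 13 → Bin = 63 ✓
Supplier=16: row 14 → Bin = 72 ✓
Supplier=14: row 15 → Bin = 73 ✓
Supplier=18: row 16 → Bin = 65 ✓
The only Supplier value with inconsistent Bin is Supplier=24.

24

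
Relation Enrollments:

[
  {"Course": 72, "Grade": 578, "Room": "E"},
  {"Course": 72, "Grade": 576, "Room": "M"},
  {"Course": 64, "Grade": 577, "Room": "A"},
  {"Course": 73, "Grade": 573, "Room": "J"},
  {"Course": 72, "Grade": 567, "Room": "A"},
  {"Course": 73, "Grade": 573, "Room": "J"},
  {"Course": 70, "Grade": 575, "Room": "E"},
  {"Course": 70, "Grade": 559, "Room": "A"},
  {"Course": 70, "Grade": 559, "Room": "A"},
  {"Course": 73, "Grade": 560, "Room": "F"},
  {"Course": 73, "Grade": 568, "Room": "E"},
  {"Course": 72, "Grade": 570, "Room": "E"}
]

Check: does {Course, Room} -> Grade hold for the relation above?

(Course=72, Room=E): 2 rows → Grade takes values {578, 570} — violation
(Course=72, Room=M): 1 row → Grade = 576 ✓
(Course=64, Room=A): 1 row → Grade = 577 ✓
(Course=73, Room=J): 2 rows → Grade = 573, 573 ✓
(Course=72, Room=A): 1 row → Grade = 567 ✓
(Course=70, Room=E): 1 row → Grade = 575 ✓
(Course=70, Room=A): 2 rows → Grade = 559, 559 ✓
(Course=73, Room=F): 1 row → Grade = 560 ✓
(Course=73, Room=E): 1 row → Grade = 568 ✓
Two rows agree on {Course, Room} but differ on Grade, so {Course, Room} -> Grade does not hold.

No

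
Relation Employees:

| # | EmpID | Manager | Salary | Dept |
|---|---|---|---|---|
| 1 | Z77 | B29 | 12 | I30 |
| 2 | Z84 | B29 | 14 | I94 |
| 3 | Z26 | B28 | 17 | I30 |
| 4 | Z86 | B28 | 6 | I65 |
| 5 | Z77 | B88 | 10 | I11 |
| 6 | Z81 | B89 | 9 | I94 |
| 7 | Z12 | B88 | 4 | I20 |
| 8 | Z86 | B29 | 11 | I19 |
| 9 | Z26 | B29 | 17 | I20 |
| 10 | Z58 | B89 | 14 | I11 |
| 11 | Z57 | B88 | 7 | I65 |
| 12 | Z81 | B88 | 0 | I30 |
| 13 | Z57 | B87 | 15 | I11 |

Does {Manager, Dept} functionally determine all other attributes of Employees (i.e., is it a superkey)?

Yes

All 13 rows have distinct {Manager, Dept} values, so {Manager, Dept} → (all attributes) holds and {Manager, Dept} is a superkey.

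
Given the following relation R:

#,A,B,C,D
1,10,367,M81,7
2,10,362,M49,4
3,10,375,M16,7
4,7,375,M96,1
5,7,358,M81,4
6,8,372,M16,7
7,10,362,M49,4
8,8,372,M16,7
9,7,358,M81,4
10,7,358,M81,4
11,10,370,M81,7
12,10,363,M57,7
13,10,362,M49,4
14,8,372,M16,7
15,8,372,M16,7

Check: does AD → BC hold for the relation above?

No

(A=10, D=7): rows 1, 3, 11, 12 → {B,C} takes values {(367, M81), (375, M16), (370, M81), (363, M57)} — violation
(A=10, D=4): rows 2, 7, 13 → {B,C} = (362, M49), (362, M49), (362, M49) ✓
(A=7, D=1): row 4 → {B,C} = (375, M96) ✓
(A=7, D=4): rows 5, 9, 10 → {B,C} = (358, M81), (358, M81), (358, M81) ✓
(A=8, D=7): rows 6, 8, 14, 15 → {B,C} = (372, M16), (372, M16), (372, M16), (372, M16) ✓
Two rows agree on AD but differ on BC, so AD → BC does not hold.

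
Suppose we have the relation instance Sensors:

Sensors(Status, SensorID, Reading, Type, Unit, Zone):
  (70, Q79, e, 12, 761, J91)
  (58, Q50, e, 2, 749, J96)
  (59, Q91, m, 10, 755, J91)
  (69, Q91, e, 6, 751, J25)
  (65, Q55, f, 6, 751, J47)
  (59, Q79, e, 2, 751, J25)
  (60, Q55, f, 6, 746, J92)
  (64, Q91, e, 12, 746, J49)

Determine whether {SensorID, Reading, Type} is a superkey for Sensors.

Two distinct rows share (SensorID=Q55, Reading=f, Type=6), so {SensorID, Reading, Type} does not determine every attribute — not a superkey.

No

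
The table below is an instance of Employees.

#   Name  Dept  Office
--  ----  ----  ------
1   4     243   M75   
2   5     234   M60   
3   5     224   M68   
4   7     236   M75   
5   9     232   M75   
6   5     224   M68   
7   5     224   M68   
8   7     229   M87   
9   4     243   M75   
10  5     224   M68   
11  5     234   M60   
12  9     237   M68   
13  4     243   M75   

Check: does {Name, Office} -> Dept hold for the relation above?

Yes

(Name=4, Office=M75): rows 1, 9, 13 → Dept = 243, 243, 243 ✓
(Name=5, Office=M60): rows 2, 11 → Dept = 234, 234 ✓
(Name=5, Office=M68): rows 3, 6, 7, 10 → Dept = 224, 224, 224, 224 ✓
(Name=7, Office=M75): row 4 → Dept = 236 ✓
(Name=9, Office=M75): row 5 → Dept = 232 ✓
(Name=7, Office=M87): row 8 → Dept = 229 ✓
(Name=9, Office=M68): row 12 → Dept = 237 ✓
Every {Name, Office} value is associated with a single Dept value, so {Name, Office} -> Dept holds.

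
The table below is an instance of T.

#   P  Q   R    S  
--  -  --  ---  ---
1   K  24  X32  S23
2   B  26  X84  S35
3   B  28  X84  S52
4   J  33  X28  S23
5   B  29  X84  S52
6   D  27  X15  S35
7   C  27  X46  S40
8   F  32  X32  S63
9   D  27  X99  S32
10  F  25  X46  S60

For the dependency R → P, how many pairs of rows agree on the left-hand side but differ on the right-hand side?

2

R=X32: violating pairs (1,8) — 1 pair.
R=X84: all 3 rows agree on P — 0 pairs.
R=X46: violating pairs (7,10) — 1 pair.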